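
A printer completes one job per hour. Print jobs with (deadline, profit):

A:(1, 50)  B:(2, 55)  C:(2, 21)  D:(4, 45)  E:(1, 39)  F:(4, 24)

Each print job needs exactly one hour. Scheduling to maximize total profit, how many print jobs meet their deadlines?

Sort by profit descending; place each in the latest free slot ≤ its deadline.
By profit: B(d2,55), A(d1,50), D(d4,45), E(d1,39), F(d4,24), C(d2,21)
B→slot 2; A→slot 1; D→slot 4; E skipped; F→slot 3; C skipped.
4 of 6 scheduled.

4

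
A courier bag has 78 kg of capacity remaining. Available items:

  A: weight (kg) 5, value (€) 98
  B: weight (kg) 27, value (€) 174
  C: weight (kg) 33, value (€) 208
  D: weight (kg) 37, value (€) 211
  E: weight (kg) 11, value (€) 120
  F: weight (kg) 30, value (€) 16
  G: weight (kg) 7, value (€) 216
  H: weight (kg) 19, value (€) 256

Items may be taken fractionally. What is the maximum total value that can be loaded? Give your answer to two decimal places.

Order: G (216/7=30.86) > A (98/5=19.60) > H (256/19=13.47) > E (120/11=10.91) > B (174/27=6.44) > C (208/33=6.30) > D (211/37=5.70) > F (16/30=0.53)
Fill: take G (7 @ 216) → take A (5 @ 98) → take H (19 @ 256) → take E (11 @ 120) → take B (27 @ 174) → take 9/33 of C → 56.73; 78/78 used.
Total value = 920.73

920.73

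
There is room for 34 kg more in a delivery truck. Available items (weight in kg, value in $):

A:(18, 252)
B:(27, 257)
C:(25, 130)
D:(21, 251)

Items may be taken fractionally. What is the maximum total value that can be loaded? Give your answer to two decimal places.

443.24

Order: A (252/18=14.00) > D (251/21=11.95) > B (257/27=9.52) > C (130/25=5.20)
Fill: take A (18 @ 252) → take 16/21 of D → 191.24; 34/34 used.
Total value = 443.24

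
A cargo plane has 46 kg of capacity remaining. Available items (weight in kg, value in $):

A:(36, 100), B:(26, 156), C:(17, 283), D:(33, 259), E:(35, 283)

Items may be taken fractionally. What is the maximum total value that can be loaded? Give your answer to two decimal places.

517.49

Greedy by value/weight ratio, highest first.
Order: C (283/17=16.65) > E (283/35=8.09) > D (259/33=7.85) > B (156/26=6.00) > A (100/36=2.78)
Fill: take C (17 @ 283) → take 29/35 of E → 234.49; 46/46 used.
Total value = 517.49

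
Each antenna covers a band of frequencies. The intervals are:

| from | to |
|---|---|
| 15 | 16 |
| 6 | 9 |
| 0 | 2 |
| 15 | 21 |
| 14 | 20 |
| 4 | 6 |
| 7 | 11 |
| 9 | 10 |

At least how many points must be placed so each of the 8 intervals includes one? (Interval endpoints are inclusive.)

Process intervals by earliest right end; each time one isn't hit yet, stab at its right endpoint.
Sorted: [0,2] [4,6] [6,9] [9,10] [7,11] [15,16] [14,20] [15,21]
{[0,2]} hit by 2; {[4,6],[6,9]} hit by 6; {[9,10],[7,11]} hit by 10; {[15,16],[14,20],[15,21]} hit by 16.
Points: 2, 6, 10, 16 (4 total).

4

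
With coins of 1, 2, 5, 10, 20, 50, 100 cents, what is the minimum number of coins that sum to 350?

Use the largest denomination that fits, subtract, and repeat.
350 = 3×100 + 1×50
Total coins = 3 + 1 = 4

4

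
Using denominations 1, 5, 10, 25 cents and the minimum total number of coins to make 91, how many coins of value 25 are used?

3

Greedy: take as many of the largest coin as possible, then repeat with the remainder.
91 − 3×25→16 − 1×10→6 − 1×5→1 − 1×1→0
Count of 25: 3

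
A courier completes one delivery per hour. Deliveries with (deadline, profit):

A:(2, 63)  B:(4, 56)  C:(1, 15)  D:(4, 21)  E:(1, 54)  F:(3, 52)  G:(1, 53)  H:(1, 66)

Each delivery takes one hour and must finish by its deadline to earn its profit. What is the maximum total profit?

237

By profit: H(d1,66), A(d2,63), B(d4,56), E(d1,54), G(d1,53), F(d3,52), D(d4,21), C(d1,15)
H→slot 1; A→slot 2; B→slot 4; E skipped; G skipped; F→slot 3; D skipped; C skipped.
Profit = 66 + 63 + 52 + 56 = 237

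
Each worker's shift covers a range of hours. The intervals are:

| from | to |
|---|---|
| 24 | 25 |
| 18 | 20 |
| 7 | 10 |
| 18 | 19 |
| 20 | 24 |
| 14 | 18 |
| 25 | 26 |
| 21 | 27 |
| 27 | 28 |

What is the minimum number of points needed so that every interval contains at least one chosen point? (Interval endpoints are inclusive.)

5

Sorted: [7,10] [14,18] [18,19] [18,20] [20,24] [24,25] [25,26] [21,27] [27,28]
{[7,10]} hit by 10; {[14,18],[18,19],[18,20]} hit by 18; {[20,24],[24,25]} hit by 24; {[25,26],[21,27]} hit by 26; {[27,28]} hit by 28.
Points: 10, 18, 24, 26, 28 (5 total).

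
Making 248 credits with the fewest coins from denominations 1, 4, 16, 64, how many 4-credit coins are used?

Use the largest denomination that fits, subtract, and repeat.
248 = 3×64 + 3×16 + 2×4
Count of 4: 2

2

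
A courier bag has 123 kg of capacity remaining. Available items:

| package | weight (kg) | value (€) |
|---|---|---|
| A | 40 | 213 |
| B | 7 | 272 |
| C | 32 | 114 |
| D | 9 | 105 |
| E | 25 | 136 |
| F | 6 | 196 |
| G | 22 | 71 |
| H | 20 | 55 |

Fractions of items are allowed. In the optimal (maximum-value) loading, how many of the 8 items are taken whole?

Order: B (272/7=38.86) > F (196/6=32.67) > D (105/9=11.67) > E (136/25=5.44) > A (213/40=5.33) > C (114/32=3.56) > G (71/22=3.23) > H (55/20=2.75)
Fill: take B (7 @ 272) → take F (6 @ 196) → take D (9 @ 105) → take E (25 @ 136) → take A (40 @ 213) → take C (32 @ 114) → take 4/22 of G → 12.91; 123/123 used.
6 item(s) taken whole; one partial (take 4/22 of G).

6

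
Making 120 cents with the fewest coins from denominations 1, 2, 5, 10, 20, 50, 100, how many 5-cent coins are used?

0

Use the largest denomination that fits, subtract, and repeat.
120 = 1×100 + 1×20
Count of 5: 0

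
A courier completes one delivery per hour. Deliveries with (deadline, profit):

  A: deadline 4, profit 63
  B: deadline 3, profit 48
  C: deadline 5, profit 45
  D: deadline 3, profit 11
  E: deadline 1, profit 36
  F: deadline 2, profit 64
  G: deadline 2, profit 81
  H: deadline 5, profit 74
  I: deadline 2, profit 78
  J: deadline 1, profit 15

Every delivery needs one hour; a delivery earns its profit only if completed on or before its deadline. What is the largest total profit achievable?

Profit order: G=81 I=78 H=74 F=64 A=63 B=48 C=45 E=36 J=15 D=11
Assign: G→slot 2, I→slot 1, H→slot 5, F skipped, A→slot 4, B→slot 3, C skipped, E skipped, J skipped, D skipped.
Slots: [1:I] [2:G] [3:B] [4:A] [5:H]
Profit = 78 + 81 + 48 + 63 + 74 = 344

344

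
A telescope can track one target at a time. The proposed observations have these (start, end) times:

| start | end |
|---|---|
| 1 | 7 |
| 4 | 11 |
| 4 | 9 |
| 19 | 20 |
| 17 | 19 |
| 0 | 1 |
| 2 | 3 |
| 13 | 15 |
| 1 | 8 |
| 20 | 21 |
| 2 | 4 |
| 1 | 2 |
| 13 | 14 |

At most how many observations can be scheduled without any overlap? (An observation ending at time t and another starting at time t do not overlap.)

By end time: (0,1), (1,2), (2,3), (2,4), (1,7), (1,8), (4,9), (4,11), (13,14), (13,15), (17,19), (19,20), (20,21).
Pick (0,1); next start ≥ 1 → (1,2); next start ≥ 2 → (2,3); next start ≥ 3 → (4,9); next start ≥ 9 → (13,14); next start ≥ 14 → (17,19); next start ≥ 19 → (19,20); next start ≥ 20 → (20,21).
Selected 8 observations.

8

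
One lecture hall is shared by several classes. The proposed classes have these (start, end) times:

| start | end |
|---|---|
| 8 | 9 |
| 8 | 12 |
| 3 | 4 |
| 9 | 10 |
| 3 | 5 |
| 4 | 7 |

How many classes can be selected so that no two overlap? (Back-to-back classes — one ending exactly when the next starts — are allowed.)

By end time: (3,4), (3,5), (4,7), (8,9), (9,10), (8,12).
Pick (3,4); next start ≥ 4 → (4,7); next start ≥ 7 → (8,9); next start ≥ 9 → (9,10).
Selected 4 classes.

4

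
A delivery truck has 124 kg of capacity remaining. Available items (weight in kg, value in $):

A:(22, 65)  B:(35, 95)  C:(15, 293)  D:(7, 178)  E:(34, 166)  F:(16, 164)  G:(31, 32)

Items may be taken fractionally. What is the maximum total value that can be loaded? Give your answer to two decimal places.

Order: D (178/7=25.43) > C (293/15=19.53) > F (164/16=10.25) > E (166/34=4.88) > A (65/22=2.95) > B (95/35=2.71) > G (32/31=1.03)
Fill: take D (7 @ 178) → take C (15 @ 293) → take F (16 @ 164) → take E (34 @ 166) → take A (22 @ 65) → take 30/35 of B → 81.43; 124/124 used.
Total value = 947.43

947.43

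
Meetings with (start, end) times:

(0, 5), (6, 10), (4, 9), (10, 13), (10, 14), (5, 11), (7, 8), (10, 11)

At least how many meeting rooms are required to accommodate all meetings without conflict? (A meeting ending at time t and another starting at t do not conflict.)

Count concurrent intervals with a sweep; the peak is the room count.
Events (time:±→running): 0:+→1 4:+→2 5:-→1 5:+→2 6:+→3 7:+→4 … peak 4.

4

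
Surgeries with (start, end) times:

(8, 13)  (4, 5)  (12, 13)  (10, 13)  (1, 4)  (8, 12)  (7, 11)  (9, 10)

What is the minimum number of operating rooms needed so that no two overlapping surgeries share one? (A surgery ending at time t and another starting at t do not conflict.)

Count concurrent intervals with a sweep; the peak is the room count.
starts: [1, 4, 7, 8, 8, 9, 10, 12]
ends:   [4, 5, 10, 11, 12, 13, 13, 13]
s1→1 e4→0 s4→1 e5→0 s7→1 s8→2 s8→3 s9→4  — peak 4.

4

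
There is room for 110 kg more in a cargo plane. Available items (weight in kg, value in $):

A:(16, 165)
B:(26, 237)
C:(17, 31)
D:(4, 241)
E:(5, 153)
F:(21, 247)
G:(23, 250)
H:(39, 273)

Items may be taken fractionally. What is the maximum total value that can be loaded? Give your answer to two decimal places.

Greedy by value/weight ratio, highest first.
Order: D (241/4=60.25) > E (153/5=30.60) > F (247/21=11.76) > G (250/23=10.87) > A (165/16=10.31) > B (237/26=9.12) > H (273/39=7.00) > C (31/17=1.82)
Fill: take D (4 @ 241) → take E (5 @ 153) → take F (21 @ 247) → take G (23 @ 250) → take A (16 @ 165) → take B (26 @ 237) → take 15/39 of H → 105.00; 110/110 used.
Total value = 1398.00

1398.00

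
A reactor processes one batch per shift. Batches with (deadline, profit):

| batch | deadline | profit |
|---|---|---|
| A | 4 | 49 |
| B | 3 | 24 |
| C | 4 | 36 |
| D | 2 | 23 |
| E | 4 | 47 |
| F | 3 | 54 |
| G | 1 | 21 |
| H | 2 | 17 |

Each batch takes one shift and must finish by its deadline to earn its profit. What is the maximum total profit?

186

Profit order: F=54 A=49 E=47 C=36 B=24 D=23 G=21 H=17
Assign: F→slot 3, A→slot 4, E→slot 2, C→slot 1, B skipped, D skipped, G skipped, H skipped.
Slots: [1:C] [2:E] [3:F] [4:A]
Profit = 36 + 47 + 54 + 49 = 186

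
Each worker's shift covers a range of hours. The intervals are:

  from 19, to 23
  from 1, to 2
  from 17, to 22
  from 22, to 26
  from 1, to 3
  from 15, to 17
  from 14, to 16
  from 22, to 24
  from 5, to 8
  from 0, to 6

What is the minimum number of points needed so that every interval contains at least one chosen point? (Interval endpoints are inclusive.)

Sorted: [1,2] [1,3] [0,6] [5,8] [14,16] [15,17] [17,22] [19,23] [22,24] [22,26]
{[1,2],[1,3],[0,6]} hit by 2; {[5,8]} hit by 8; {[14,16],[15,17]} hit by 16; {[17,22],[19,23],[22,24],[22,26]} hit by 22.
Points: 2, 8, 16, 22 (4 total).

4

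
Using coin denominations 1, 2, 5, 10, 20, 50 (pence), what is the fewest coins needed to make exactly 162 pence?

162 − 3×50→12 − 1×10→2 − 1×2→0
Total coins = 3 + 1 + 1 = 5

5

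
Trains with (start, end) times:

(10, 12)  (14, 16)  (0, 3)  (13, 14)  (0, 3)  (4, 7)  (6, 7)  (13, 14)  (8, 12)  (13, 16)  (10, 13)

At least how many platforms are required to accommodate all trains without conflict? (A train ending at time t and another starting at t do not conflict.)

Events (time:±→running): 0:+→1 0:+→2 3:-→1 3:-→0 4:+→1 6:+→2 7:-→1 7:-→0 8:+→1 10:+→2 10:+→3 … peak 3.

3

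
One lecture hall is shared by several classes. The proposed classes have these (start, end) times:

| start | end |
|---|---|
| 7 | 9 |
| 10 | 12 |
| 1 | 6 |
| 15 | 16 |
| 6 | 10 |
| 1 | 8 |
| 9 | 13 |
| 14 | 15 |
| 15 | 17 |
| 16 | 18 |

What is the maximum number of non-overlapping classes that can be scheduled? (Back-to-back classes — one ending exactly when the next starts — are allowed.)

Order by finish time; keep every interval that doesn't clash with the previous kept one.
Sorted by end: (1,6)  (1,8)  (7,9)  (6,10)  (10,12)  (9,13)  (14,15)  (15,16)  (15,17)  (16,18)
take (1,6); skip (1,8); take (7,9); take (10,12); take (14,15); take (15,16); take (16,18).
Selected 6 classes.

6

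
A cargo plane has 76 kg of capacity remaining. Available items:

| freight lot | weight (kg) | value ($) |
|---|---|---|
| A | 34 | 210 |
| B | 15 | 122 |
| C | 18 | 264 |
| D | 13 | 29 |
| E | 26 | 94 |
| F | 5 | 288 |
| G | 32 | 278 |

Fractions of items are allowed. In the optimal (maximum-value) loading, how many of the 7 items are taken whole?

Ratios (sorted): F 57.60, C 14.67, G 8.69, B 8.13, A 6.18, E 3.62, D 2.23
take F (5 @ 288); take C (18 @ 264); take G (32 @ 278); take B (15 @ 122); take 6/34 of A → 37.06. Capacity used 76/76.
4 item(s) taken whole; one partial (take 6/34 of A).

4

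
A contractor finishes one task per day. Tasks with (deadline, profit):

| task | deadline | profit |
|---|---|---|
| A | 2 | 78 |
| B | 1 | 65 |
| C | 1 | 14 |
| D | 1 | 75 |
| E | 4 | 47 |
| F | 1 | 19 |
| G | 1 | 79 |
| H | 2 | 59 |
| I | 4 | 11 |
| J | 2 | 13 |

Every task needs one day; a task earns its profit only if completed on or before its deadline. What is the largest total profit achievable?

215

Sort by profit descending; place each in the latest free slot ≤ its deadline.
By profit: G(d1,79), A(d2,78), D(d1,75), B(d1,65), H(d2,59), E(d4,47), F(d1,19), C(d1,14), J(d2,13), I(d4,11)
G→slot 1; A→slot 2; D skipped; B skipped; H skipped; E→slot 4; F skipped; C skipped; J skipped; I→slot 3.
Profit = 79 + 78 + 11 + 47 = 215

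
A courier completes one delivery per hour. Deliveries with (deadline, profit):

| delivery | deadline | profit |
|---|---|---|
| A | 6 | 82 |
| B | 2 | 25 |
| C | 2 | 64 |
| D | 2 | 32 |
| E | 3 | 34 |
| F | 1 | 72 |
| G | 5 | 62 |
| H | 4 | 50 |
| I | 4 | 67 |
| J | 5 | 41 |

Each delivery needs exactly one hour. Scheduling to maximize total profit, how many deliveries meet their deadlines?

6

Sort by profit descending; place each in the latest free slot ≤ its deadline.
By profit: A(d6,82), F(d1,72), I(d4,67), C(d2,64), G(d5,62), H(d4,50), J(d5,41), E(d3,34), D(d2,32), B(d2,25)
A→slot 6; F→slot 1; I→slot 4; C→slot 2; G→slot 5; H→slot 3; J skipped; E skipped; D skipped; B skipped.
6 of 10 scheduled.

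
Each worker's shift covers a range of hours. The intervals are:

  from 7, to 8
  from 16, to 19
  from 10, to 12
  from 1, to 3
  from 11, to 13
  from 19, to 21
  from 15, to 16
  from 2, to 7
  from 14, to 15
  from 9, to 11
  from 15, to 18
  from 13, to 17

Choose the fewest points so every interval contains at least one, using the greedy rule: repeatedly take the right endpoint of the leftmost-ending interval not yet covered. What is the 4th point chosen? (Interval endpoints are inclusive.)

15

Sort by right endpoint; whenever an interval is uncovered, place a point at its right end.
Sorted: [1,3] [2,7] [7,8] [9,11] [10,12] [11,13] [14,15] [15,16] [13,17] [15,18] [16,19] [19,21]
{[1,3],[2,7]} hit by 3; {[7,8]} hit by 8; {[9,11],[10,12],[11,13]} hit by 11; {[14,15],[15,16],[13,17],[15,18]} hit by 15; {[16,19],[19,21]} hit by 19.
Points: 3, 8, 11, 15, 19 (5 total).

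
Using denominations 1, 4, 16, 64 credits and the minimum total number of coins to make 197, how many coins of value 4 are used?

1

197 = 3×64 + 1×4 + 1×1
Count of 4: 1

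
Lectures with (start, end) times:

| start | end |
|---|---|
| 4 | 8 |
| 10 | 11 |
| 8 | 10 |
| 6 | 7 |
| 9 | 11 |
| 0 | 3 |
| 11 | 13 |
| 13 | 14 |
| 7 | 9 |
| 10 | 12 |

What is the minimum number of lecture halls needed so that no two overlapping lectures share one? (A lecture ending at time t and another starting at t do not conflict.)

3

Count concurrent intervals with a sweep; the peak is the room count.
starts: [0, 4, 6, 7, 8, 9, 10, 10, 11, 13]
ends:   [3, 7, 8, 9, 10, 11, 11, 12, 13, 14]
s0→1 e3→0 s4→1 s6→2 e7→1 s7→2 e8→1 s8→2 e9→1 s9→2 e10→1 s10→2 s10→3  — peak 3.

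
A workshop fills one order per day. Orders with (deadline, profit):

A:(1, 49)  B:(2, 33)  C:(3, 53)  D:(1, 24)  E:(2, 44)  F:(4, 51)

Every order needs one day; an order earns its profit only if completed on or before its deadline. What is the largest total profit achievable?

197

Sort by profit descending; place each in the latest free slot ≤ its deadline.
Profit order: C=53 F=51 A=49 E=44 B=33 D=24
Assign: C→slot 3, F→slot 4, A→slot 1, E→slot 2, B skipped, D skipped.
Slots: [1:A] [2:E] [3:C] [4:F]
Profit = 49 + 44 + 53 + 51 = 197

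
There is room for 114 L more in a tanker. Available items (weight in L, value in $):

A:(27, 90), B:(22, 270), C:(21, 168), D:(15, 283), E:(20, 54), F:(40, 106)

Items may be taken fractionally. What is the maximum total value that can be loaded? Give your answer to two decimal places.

888.85

Ratios (sorted): D 18.87, B 12.27, C 8.00, A 3.33, E 2.70, F 2.65
take D (15 @ 283); take B (22 @ 270); take C (21 @ 168); take A (27 @ 90); take E (20 @ 54); take 9/40 of F → 23.85. Capacity used 114/114.
Total value = 888.85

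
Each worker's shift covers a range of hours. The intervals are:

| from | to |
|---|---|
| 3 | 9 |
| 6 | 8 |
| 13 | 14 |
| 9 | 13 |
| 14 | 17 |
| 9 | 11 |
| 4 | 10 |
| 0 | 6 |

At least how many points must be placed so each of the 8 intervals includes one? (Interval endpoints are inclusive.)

3

Sort by right endpoint; whenever an interval is uncovered, place a point at its right end.
Sorted: [0,6] [6,8] [3,9] [4,10] [9,11] [9,13] [13,14] [14,17]
{[0,6],[6,8],[3,9],[4,10]} hit by 6; {[9,11],[9,13]} hit by 11; {[13,14],[14,17]} hit by 14.
Points: 6, 11, 14 (3 total).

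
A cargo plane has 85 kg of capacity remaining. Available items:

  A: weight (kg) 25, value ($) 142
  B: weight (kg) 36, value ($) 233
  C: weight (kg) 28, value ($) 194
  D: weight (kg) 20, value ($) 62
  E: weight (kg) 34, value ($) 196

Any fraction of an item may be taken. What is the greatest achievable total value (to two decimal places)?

548.06

Sort by value per unit weight and fill in that order.
Order: C (194/28=6.93) > B (233/36=6.47) > E (196/34=5.76) > A (142/25=5.68) > D (62/20=3.10)
Fill: take C (28 @ 194) → take B (36 @ 233) → take 21/34 of E → 121.06; 85/85 used.
Total value = 548.06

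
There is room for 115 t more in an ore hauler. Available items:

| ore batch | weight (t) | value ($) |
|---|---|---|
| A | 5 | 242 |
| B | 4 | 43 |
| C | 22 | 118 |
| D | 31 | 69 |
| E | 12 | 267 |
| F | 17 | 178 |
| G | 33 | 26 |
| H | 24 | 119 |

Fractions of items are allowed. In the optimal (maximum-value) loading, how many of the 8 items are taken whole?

7

Sort by value per unit weight and fill in that order.
Order: A (242/5=48.40) > E (267/12=22.25) > B (43/4=10.75) > F (178/17=10.47) > C (118/22=5.36) > H (119/24=4.96) > D (69/31=2.23) > G (26/33=0.79)
Fill: take A (5 @ 242) → take E (12 @ 267) → take B (4 @ 43) → take F (17 @ 178) → take C (22 @ 118) → take H (24 @ 119) → take D (31 @ 69); 115/115 used.
7 item(s) taken whole.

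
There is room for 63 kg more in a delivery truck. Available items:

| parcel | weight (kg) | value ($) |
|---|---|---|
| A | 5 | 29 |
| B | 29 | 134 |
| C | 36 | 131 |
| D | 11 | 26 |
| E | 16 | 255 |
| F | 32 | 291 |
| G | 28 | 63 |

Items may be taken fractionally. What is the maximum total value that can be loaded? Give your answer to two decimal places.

Ratios (sorted): E 15.94, F 9.09, A 5.80, B 4.62, C 3.64, D 2.36, G 2.25
take E (16 @ 255); take F (32 @ 291); take A (5 @ 29); take 10/29 of B → 46.21. Capacity used 63/63.
Total value = 621.21

621.21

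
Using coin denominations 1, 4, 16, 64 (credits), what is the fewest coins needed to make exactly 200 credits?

5

200 = 3×64 + 2×4
Total coins = 3 + 2 = 5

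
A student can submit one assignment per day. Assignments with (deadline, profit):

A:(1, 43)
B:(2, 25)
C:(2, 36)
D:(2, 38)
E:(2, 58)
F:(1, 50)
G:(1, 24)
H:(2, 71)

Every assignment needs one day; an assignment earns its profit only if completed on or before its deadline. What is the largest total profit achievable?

129

Take jobs in profit order; each goes to the latest open slot no later than its deadline.
By profit: H(d2,71), E(d2,58), F(d1,50), A(d1,43), D(d2,38), C(d2,36), B(d2,25), G(d1,24)
H→slot 2; E→slot 1; F skipped; A skipped; D skipped; C skipped; B skipped; G skipped.
Profit = 58 + 71 = 129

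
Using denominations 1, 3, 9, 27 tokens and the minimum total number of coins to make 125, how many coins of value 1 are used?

Use the largest denomination that fits, subtract, and repeat.
125 = 4×27 + 1×9 + 2×3 + 2×1
Count of 1: 2

2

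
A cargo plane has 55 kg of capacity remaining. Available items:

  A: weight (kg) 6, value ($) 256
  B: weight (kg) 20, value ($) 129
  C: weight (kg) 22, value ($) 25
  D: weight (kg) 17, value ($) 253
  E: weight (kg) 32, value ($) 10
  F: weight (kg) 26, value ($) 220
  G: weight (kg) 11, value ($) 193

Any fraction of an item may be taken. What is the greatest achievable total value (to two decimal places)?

Sort by value per unit weight and fill in that order.
Ratios (sorted): A 42.67, G 17.55, D 14.88, F 8.46, B 6.45, C 1.14, E 0.31
take A (6 @ 256); take G (11 @ 193); take D (17 @ 253); take 21/26 of F → 177.69. Capacity used 55/55.
Total value = 879.69

879.69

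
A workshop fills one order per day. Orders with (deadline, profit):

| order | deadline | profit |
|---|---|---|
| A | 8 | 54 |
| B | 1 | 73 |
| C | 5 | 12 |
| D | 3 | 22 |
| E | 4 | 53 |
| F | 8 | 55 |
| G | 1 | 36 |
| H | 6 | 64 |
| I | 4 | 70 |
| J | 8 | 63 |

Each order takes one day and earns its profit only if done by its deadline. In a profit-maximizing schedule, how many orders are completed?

8

By profit: B(d1,73), I(d4,70), H(d6,64), J(d8,63), F(d8,55), A(d8,54), E(d4,53), G(d1,36), D(d3,22), C(d5,12)
B→slot 1; I→slot 4; H→slot 6; J→slot 8; F→slot 7; A→slot 5; E→slot 3; G skipped; D→slot 2; C skipped.
8 of 10 scheduled.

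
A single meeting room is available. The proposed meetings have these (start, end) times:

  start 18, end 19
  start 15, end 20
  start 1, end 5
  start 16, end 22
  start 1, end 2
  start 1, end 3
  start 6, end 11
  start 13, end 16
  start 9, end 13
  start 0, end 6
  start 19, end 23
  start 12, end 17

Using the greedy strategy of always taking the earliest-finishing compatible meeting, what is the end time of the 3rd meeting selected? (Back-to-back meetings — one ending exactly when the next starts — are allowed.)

16

Order by finish time; keep every interval that doesn't clash with the previous kept one.
By end time: (1,2), (1,3), (1,5), (0,6), (6,11), (9,13), (13,16), (12,17), (18,19), (15,20), (16,22), (19,23).
Pick (1,2); next start ≥ 2 → (6,11); next start ≥ 11 → (13,16); next start ≥ 16 → (18,19); next start ≥ 19 → (19,23).
Selected: (1,2) (6,11) (13,16) (18,19) (19,23)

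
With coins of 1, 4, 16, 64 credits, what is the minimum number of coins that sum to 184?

184 − 2×64→56 − 3×16→8 − 2×4→0
Total coins = 2 + 3 + 2 = 7

7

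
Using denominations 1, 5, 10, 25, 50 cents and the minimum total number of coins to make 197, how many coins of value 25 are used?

197 = 3×50 + 1×25 + 2×10 + 2×1
Count of 25: 1

1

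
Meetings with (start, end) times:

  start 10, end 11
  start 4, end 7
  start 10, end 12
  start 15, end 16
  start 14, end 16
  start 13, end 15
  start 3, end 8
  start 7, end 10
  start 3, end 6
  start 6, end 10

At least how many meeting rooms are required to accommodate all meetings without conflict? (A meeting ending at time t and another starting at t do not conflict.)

3

starts: [3, 3, 4, 6, 7, 10, 10, 13, 14, 15]
ends:   [6, 7, 8, 10, 10, 11, 12, 15, 16, 16]
s3→1 s3→2 s4→3  — peak 3.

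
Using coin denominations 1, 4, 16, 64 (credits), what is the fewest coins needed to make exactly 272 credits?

Greedy: take as many of the largest coin as possible, then repeat with the remainder.
272 = 4×64 + 1×16
Total coins = 4 + 1 = 5

5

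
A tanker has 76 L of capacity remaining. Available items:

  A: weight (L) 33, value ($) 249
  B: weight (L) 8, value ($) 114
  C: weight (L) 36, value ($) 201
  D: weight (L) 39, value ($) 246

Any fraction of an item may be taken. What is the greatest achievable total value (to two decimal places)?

Order: B (114/8=14.25) > A (249/33=7.55) > D (246/39=6.31) > C (201/36=5.58)
Fill: take B (8 @ 114) → take A (33 @ 249) → take 35/39 of D → 220.77; 76/76 used.
Total value = 583.77

583.77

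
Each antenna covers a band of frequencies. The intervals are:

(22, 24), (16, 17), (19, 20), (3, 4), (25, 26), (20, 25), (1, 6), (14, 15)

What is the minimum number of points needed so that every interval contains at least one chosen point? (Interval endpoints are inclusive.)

Sort by right endpoint; whenever an interval is uncovered, place a point at its right end.
By right end: [3,4]  [1,6]  [14,15]  [16,17]  [19,20]  [22,24]  [20,25]  [25,26]
[3,4] uncovered → point at 4; [14,15] uncovered → point at 15; [16,17] uncovered → point at 17; [19,20] uncovered → point at 20; [22,24] uncovered → point at 24; [25,26] uncovered → point at 26.
Points: 4, 15, 17, 20, 24, 26 (6 total).

6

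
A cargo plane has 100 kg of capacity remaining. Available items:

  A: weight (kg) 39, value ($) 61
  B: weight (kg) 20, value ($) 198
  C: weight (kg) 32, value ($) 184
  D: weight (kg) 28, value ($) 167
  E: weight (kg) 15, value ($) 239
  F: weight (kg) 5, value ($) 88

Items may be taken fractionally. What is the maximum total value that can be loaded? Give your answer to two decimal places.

Ratios (sorted): F 17.60, E 15.93, B 9.90, D 5.96, C 5.75, A 1.56
take F (5 @ 88); take E (15 @ 239); take B (20 @ 198); take D (28 @ 167); take C (32 @ 184). Capacity used 100/100.
Total value = 876.00

876.00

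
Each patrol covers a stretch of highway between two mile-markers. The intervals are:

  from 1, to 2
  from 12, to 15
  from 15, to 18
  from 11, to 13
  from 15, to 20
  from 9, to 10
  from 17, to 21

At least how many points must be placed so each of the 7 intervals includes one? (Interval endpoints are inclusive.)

4

By right end: [1,2]  [9,10]  [11,13]  [12,15]  [15,18]  [15,20]  [17,21]
[1,2] uncovered → point at 2; [9,10] uncovered → point at 10; [11,13] uncovered → point at 13; [15,18] uncovered → point at 18.
Points: 2, 10, 13, 18 (4 total).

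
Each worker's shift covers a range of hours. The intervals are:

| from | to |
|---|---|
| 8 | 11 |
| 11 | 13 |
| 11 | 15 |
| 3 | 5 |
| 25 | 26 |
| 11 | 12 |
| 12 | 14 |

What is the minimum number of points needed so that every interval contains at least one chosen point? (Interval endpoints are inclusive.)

Sort by right endpoint; whenever an interval is uncovered, place a point at its right end.
Sorted: [3,5] [8,11] [11,12] [11,13] [12,14] [11,15] [25,26]
{[3,5]} hit by 5; {[8,11],[11,12],[11,13]} hit by 11; {[12,14],[11,15]} hit by 14; {[25,26]} hit by 26.
Points: 5, 11, 14, 26 (4 total).

4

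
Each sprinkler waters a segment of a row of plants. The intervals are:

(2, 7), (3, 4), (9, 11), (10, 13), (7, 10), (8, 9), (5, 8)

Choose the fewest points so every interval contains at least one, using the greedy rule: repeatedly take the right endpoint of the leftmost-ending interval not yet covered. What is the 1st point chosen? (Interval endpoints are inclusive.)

Sorted: [3,4] [2,7] [5,8] [8,9] [7,10] [9,11] [10,13]
{[3,4],[2,7]} hit by 4; {[5,8],[8,9],[7,10]} hit by 8; {[9,11],[10,13]} hit by 11.
Points: 4, 8, 11 (3 total).

4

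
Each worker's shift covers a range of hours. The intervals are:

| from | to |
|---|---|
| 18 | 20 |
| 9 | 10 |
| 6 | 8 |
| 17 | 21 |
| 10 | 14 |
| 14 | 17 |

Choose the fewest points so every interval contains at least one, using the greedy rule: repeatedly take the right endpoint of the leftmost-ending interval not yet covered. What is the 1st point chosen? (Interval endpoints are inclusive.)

By right end: [6,8]  [9,10]  [10,14]  [14,17]  [18,20]  [17,21]
[6,8] uncovered → point at 8; [9,10] uncovered → point at 10; [14,17] uncovered → point at 17; [18,20] uncovered → point at 20.
Points: 8, 10, 17, 20 (4 total).

8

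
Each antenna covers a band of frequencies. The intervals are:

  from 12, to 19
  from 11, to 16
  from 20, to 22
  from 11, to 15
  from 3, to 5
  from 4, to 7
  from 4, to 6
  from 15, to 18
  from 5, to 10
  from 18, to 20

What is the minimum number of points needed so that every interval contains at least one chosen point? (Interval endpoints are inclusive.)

3

Sort by right endpoint; whenever an interval is uncovered, place a point at its right end.
By right end: [3,5]  [4,6]  [4,7]  [5,10]  [11,15]  [11,16]  [15,18]  [12,19]  [18,20]  [20,22]
[3,5] uncovered → point at 5; [11,15] uncovered → point at 15; [18,20] uncovered → point at 20.
Points: 5, 15, 20 (3 total).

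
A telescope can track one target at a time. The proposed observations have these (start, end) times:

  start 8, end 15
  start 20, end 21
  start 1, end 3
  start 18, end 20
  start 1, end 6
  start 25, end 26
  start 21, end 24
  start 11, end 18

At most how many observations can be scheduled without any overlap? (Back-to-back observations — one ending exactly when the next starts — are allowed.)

6

Order by finish time; keep every interval that doesn't clash with the previous kept one.
By end time: (1,3), (1,6), (8,15), (11,18), (18,20), (20,21), (21,24), (25,26).
Pick (1,3); next start ≥ 3 → (8,15); next start ≥ 15 → (18,20); next start ≥ 20 → (20,21); next start ≥ 21 → (21,24); next start ≥ 24 → (25,26).
Selected 6 observations.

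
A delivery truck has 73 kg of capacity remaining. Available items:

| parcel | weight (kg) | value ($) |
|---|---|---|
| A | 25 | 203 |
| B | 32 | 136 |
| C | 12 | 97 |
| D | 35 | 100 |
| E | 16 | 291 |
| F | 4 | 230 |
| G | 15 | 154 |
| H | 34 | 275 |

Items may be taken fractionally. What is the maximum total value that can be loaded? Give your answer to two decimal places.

Greedy by value/weight ratio, highest first.
Order: F (230/4=57.50) > E (291/16=18.19) > G (154/15=10.27) > A (203/25=8.12) > H (275/34=8.09) > C (97/12=8.08) > B (136/32=4.25) > D (100/35=2.86)
Fill: take F (4 @ 230) → take E (16 @ 291) → take G (15 @ 154) → take A (25 @ 203) → take 13/34 of H → 105.15; 73/73 used.
Total value = 983.15

983.15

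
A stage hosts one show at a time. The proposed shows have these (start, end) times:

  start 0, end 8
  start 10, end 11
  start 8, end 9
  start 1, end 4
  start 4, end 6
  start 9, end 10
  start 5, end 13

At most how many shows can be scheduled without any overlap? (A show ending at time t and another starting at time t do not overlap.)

5

Sort by end time and greedily take each interval whose start is ≥ the last chosen end.
Sorted by end: (1,4)  (4,6)  (0,8)  (8,9)  (9,10)  (10,11)  (5,13)
take (1,4); take (4,6); skip (0,8); take (8,9); take (9,10); take (10,11).
Selected 5 shows.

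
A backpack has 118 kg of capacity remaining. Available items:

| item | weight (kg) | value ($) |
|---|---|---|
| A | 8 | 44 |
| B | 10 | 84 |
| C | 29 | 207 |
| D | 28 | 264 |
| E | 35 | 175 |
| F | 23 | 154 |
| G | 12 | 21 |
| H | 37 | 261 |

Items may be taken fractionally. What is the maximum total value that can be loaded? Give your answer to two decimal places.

909.74

Greedy by value/weight ratio, highest first.
Order: D (264/28=9.43) > B (84/10=8.40) > C (207/29=7.14) > H (261/37=7.05) > F (154/23=6.70) > A (44/8=5.50) > E (175/35=5.00) > G (21/12=1.75)
Fill: take D (28 @ 264) → take B (10 @ 84) → take C (29 @ 207) → take H (37 @ 261) → take 14/23 of F → 93.74; 118/118 used.
Total value = 909.74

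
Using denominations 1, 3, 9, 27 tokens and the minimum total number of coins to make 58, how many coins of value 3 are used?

1

58 = 2×27 + 1×3 + 1×1
Count of 3: 1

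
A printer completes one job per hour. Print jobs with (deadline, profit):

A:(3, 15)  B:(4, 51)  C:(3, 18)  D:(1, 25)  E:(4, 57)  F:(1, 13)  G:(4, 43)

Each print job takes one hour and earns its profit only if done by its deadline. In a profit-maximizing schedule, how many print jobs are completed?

Sort by profit descending; place each in the latest free slot ≤ its deadline.
Profit order: E=57 B=51 G=43 D=25 C=18 A=15 F=13
Assign: E→slot 4, B→slot 3, G→slot 2, D→slot 1, C skipped, A skipped, F skipped.
Slots: [1:D] [2:G] [3:B] [4:E]
4 of 7 scheduled.

4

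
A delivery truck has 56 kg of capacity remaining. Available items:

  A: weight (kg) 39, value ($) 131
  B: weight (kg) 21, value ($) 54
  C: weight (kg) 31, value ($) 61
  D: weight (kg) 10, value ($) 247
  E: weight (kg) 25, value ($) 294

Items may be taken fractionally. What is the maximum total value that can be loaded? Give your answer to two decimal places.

Sort by value per unit weight and fill in that order.
Order: D (247/10=24.70) > E (294/25=11.76) > A (131/39=3.36) > B (54/21=2.57) > C (61/31=1.97)
Fill: take D (10 @ 247) → take E (25 @ 294) → take 21/39 of A → 70.54; 56/56 used.
Total value = 611.54

611.54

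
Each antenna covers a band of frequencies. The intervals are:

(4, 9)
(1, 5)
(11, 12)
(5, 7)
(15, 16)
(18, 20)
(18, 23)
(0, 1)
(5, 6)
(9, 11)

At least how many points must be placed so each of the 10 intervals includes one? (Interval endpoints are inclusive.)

5

Sort by right endpoint; whenever an interval is uncovered, place a point at its right end.
Sorted: [0,1] [1,5] [5,6] [5,7] [4,9] [9,11] [11,12] [15,16] [18,20] [18,23]
{[0,1],[1,5]} hit by 1; {[5,6],[5,7],[4,9]} hit by 6; {[9,11],[11,12]} hit by 11; {[15,16]} hit by 16; {[18,20],[18,23]} hit by 20.
Points: 1, 6, 11, 16, 20 (5 total).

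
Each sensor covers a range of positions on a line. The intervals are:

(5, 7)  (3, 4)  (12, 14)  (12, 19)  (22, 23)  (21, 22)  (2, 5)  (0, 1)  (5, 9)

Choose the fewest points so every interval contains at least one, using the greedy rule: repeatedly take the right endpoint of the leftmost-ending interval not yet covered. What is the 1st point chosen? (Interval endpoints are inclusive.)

1

Sort by right endpoint; whenever an interval is uncovered, place a point at its right end.
By right end: [0,1]  [3,4]  [2,5]  [5,7]  [5,9]  [12,14]  [12,19]  [21,22]  [22,23]
[0,1] uncovered → point at 1; [3,4] uncovered → point at 4; [5,7] uncovered → point at 7; [12,14] uncovered → point at 14; [21,22] uncovered → point at 22.
Points: 1, 4, 7, 14, 22 (5 total).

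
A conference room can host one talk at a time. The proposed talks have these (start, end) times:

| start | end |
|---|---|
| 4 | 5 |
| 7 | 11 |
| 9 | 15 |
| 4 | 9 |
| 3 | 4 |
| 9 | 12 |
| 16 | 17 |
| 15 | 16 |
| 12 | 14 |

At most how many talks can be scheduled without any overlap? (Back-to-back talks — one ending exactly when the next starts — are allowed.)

6

Sorted by end: (3,4)  (4,5)  (4,9)  (7,11)  (9,12)  (12,14)  (9,15)  (15,16)  (16,17)
take (3,4); take (4,5); take (7,11); take (12,14); take (15,16); take (16,17).
Selected 6 talks.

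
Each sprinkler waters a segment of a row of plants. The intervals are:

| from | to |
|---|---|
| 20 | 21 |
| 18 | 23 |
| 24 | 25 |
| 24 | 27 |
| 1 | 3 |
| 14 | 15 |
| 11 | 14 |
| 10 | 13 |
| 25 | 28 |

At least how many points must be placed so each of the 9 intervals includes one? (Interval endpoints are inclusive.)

5

Sort by right endpoint; whenever an interval is uncovered, place a point at its right end.
By right end: [1,3]  [10,13]  [11,14]  [14,15]  [20,21]  [18,23]  [24,25]  [24,27]  [25,28]
[1,3] uncovered → point at 3; [10,13] uncovered → point at 13; [14,15] uncovered → point at 15; [20,21] uncovered → point at 21; [24,25] uncovered → point at 25.
Points: 3, 13, 15, 21, 25 (5 total).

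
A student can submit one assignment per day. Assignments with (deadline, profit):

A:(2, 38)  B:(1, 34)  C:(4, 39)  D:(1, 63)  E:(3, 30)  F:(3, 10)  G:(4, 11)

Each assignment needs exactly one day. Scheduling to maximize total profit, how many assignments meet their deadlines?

Take jobs in profit order; each goes to the latest open slot no later than its deadline.
Profit order: D=63 C=39 A=38 B=34 E=30 G=11 F=10
Assign: D→slot 1, C→slot 4, A→slot 2, B skipped, E→slot 3, G skipped, F skipped.
Slots: [1:D] [2:A] [3:E] [4:C]
4 of 7 scheduled.

4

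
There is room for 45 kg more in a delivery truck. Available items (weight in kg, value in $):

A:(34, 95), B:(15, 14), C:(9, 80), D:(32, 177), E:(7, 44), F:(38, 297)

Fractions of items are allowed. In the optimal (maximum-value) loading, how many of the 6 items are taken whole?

Greedy by value/weight ratio, highest first.
Order: C (80/9=8.89) > F (297/38=7.82) > E (44/7=6.29) > D (177/32=5.53) > A (95/34=2.79) > B (14/15=0.93)
Fill: take C (9 @ 80) → take 36/38 of F → 281.37; 45/45 used.
1 item(s) taken whole; one partial (take 36/38 of F).

1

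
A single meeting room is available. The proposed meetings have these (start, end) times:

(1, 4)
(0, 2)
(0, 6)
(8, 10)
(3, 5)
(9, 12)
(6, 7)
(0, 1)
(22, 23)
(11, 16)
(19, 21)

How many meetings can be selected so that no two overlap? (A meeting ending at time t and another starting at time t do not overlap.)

7

Order by finish time; keep every interval that doesn't clash with the previous kept one.
Sorted by end: (0,1)  (0,2)  (1,4)  (3,5)  (0,6)  (6,7)  (8,10)  (9,12)  (11,16)  (19,21)  (22,23)
take (0,1); take (1,4); take (6,7); take (8,10); skip (9,12); take (11,16); take (19,21); take (22,23).
Selected 7 meetings.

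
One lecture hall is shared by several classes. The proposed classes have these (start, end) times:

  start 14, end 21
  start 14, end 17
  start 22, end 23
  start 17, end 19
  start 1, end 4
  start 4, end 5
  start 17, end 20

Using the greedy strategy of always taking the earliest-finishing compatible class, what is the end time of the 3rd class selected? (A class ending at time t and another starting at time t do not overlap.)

17

Greedy by earliest finish: after sorting by end time, pick each interval compatible with the last pick.
By end time: (1,4), (4,5), (14,17), (17,19), (17,20), (14,21), (22,23).
Pick (1,4); next start ≥ 4 → (4,5); next start ≥ 5 → (14,17); next start ≥ 17 → (17,19); next start ≥ 19 → (22,23).
Selected: (1,4) (4,5) (14,17) (17,19) (22,23)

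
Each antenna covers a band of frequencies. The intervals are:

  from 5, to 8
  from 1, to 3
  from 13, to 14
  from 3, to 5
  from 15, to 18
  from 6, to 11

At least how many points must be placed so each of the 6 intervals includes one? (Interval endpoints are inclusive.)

4

Sort by right endpoint; whenever an interval is uncovered, place a point at its right end.
Sorted: [1,3] [3,5] [5,8] [6,11] [13,14] [15,18]
{[1,3],[3,5]} hit by 3; {[5,8],[6,11]} hit by 8; {[13,14]} hit by 14; {[15,18]} hit by 18.
Points: 3, 8, 14, 18 (4 total).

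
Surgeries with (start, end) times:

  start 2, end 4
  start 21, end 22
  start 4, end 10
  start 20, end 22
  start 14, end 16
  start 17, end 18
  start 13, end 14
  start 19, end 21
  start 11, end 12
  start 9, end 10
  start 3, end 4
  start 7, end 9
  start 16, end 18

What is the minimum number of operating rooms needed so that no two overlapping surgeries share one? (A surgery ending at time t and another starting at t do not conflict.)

Events (time:±→running): 2:+→1 3:+→2 … peak 2.

2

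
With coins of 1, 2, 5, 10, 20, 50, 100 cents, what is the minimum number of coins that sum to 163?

5

Use the largest denomination that fits, subtract, and repeat.
163 = 1×100 + 1×50 + 1×10 + 1×2 + 1×1
Total coins = 1 + 1 + 1 + 1 + 1 = 5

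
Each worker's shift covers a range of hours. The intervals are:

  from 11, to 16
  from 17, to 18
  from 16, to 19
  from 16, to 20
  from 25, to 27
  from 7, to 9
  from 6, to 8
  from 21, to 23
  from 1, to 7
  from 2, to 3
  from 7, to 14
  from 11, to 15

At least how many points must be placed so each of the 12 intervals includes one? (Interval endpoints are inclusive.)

Process intervals by earliest right end; each time one isn't hit yet, stab at its right endpoint.
By right end: [2,3]  [1,7]  [6,8]  [7,9]  [7,14]  [11,15]  [11,16]  [17,18]  [16,19]  [16,20]  [21,23]  [25,27]
[2,3] uncovered → point at 3; [6,8] uncovered → point at 8; [11,15] uncovered → point at 15; [17,18] uncovered → point at 18; [21,23] uncovered → point at 23; [25,27] uncovered → point at 27.
Points: 3, 8, 15, 18, 23, 27 (6 total).

6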